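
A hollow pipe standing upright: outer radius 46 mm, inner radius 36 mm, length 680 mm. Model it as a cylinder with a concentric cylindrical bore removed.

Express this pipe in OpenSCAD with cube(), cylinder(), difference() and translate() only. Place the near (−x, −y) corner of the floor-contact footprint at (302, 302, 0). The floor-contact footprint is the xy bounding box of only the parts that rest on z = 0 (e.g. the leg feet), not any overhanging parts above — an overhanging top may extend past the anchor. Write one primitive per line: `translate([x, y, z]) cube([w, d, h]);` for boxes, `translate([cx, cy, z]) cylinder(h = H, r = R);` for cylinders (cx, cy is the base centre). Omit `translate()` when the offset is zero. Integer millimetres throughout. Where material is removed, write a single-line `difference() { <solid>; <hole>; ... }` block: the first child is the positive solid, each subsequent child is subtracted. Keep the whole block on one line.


difference() { translate([348, 348, 0]) cylinder(h = 680, r = 46); translate([348, 348, 0]) cylinder(h = 680, r = 36); }


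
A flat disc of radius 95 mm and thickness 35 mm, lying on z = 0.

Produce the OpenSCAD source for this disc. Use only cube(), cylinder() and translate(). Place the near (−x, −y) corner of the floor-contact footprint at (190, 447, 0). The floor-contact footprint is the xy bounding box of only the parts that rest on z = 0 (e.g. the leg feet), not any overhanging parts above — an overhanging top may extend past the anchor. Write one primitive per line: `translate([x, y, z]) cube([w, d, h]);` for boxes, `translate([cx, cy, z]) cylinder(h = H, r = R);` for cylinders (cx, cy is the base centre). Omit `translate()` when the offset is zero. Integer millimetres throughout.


translate([285, 542, 0]) cylinder(h = 35, r = 95);


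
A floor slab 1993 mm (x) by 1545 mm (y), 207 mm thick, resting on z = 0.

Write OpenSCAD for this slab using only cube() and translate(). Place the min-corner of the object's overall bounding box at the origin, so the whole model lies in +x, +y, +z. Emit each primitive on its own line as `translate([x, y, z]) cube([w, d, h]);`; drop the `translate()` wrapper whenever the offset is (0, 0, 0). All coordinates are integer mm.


cube([1993, 1545, 207]);


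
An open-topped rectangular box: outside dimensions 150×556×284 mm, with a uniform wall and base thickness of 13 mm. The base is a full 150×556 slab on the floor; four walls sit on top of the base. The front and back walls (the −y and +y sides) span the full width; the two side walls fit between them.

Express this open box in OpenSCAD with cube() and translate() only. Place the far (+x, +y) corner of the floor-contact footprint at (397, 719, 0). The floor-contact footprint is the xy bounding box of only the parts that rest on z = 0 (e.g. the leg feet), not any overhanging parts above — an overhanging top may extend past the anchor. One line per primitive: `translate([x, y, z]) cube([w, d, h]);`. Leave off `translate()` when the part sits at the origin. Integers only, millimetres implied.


translate([247, 163, 0]) cube([150, 556, 13]);
translate([247, 163, 13]) cube([150, 13, 271]);
translate([247, 706, 13]) cube([150, 13, 271]);
translate([247, 176, 13]) cube([13, 530, 271]);
translate([384, 176, 13]) cube([13, 530, 271]);


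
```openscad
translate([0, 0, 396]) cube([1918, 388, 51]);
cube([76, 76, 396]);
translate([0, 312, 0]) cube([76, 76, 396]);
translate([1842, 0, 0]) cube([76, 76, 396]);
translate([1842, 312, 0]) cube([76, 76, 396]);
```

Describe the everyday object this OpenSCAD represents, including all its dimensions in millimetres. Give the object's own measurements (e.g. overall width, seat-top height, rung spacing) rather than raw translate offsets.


A long wooden bench with a 1918 mm (x) × 388 mm (y) seat, 51 mm thick, its top surface 447 mm above the floor. Four 76 mm square legs at the seat corners, flush with the edges, run from z = 0 to the seat underside.


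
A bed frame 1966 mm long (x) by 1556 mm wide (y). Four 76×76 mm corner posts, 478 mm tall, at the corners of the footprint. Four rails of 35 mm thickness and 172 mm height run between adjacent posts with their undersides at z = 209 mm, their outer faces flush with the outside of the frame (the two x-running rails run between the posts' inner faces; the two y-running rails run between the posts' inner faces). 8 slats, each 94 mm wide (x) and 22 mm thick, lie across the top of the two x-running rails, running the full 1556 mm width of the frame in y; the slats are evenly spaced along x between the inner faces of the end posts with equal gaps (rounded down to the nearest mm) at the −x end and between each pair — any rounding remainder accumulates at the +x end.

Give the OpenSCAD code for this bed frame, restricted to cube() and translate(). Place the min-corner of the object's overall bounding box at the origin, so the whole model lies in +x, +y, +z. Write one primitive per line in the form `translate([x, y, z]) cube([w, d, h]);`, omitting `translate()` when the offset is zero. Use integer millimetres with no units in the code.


// slat z = rail_z + rail_h = 209 + 172 = 381
// slat gap = ⌊(1814 − 8·94) / 9⌋ = 118
cube([76, 76, 478]);
translate([0, 1480, 0]) cube([76, 76, 478]);
translate([1890, 0, 0]) cube([76, 76, 478]);
translate([1890, 1480, 0]) cube([76, 76, 478]);
translate([76, 0, 209]) cube([1814, 35, 172]);
translate([76, 1521, 209]) cube([1814, 35, 172]);
translate([0, 76, 209]) cube([35, 1404, 172]);
translate([1931, 76, 209]) cube([35, 1404, 172]);
translate([194, 0, 381]) cube([94, 1556, 22]);
translate([406, 0, 381]) cube([94, 1556, 22]);
translate([618, 0, 381]) cube([94, 1556, 22]);
translate([830, 0, 381]) cube([94, 1556, 22]);
translate([1042, 0, 381]) cube([94, 1556, 22]);
translate([1254, 0, 381]) cube([94, 1556, 22]);
translate([1466, 0, 381]) cube([94, 1556, 22]);
translate([1678, 0, 381]) cube([94, 1556, 22]);


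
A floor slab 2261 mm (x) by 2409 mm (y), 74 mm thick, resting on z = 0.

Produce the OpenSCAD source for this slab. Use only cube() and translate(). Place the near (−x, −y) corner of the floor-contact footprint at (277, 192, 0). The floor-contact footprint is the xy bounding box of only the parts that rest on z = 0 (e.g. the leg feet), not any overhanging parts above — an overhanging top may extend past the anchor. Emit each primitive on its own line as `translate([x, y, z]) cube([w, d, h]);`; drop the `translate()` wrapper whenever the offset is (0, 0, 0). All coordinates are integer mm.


translate([277, 192, 0]) cube([2261, 2409, 74]);


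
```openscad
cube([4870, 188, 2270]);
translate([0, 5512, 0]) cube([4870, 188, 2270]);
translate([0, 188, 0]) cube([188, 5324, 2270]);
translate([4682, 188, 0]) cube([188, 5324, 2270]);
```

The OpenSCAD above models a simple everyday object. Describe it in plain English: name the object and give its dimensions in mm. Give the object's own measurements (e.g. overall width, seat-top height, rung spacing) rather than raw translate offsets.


The wall frame of a small rectangular building: four walls, each 2270 mm tall and 188 mm thick, enclosing a footprint 4870 mm (x) by 5700 mm (y) outside-to-outside, with no floor or roof. The front and back walls (the −y and +y sides) span the full width; the two side walls fit between them.


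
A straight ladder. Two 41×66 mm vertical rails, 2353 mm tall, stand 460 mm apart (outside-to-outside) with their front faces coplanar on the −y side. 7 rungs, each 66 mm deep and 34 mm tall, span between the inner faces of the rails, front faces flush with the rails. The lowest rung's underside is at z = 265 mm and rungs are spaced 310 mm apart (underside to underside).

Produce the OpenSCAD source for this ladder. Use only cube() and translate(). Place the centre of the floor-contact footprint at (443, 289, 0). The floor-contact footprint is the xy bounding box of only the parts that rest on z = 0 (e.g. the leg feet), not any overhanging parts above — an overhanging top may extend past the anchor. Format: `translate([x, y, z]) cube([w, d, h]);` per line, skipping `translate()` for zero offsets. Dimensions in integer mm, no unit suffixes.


translate([213, 256, 0]) cube([41, 66, 2353]);
translate([632, 256, 0]) cube([41, 66, 2353]);
translate([254, 256, 265]) cube([378, 66, 34]);
translate([254, 256, 575]) cube([378, 66, 34]);
translate([254, 256, 885]) cube([378, 66, 34]);
translate([254, 256, 1195]) cube([378, 66, 34]);
translate([254, 256, 1505]) cube([378, 66, 34]);
translate([254, 256, 1815]) cube([378, 66, 34]);
translate([254, 256, 2125]) cube([378, 66, 34]);


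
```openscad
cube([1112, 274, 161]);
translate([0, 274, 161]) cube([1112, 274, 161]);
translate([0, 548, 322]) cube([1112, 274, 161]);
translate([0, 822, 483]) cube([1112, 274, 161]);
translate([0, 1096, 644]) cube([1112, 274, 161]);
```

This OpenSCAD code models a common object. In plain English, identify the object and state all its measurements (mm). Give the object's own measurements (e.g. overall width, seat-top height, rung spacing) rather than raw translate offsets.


A straight staircase of 5 solid steps. Each step is 1112 mm wide (x), 274 mm deep (y, the going) and 161 mm tall (the rise). The first step rests on the floor; each subsequent step sits one going further in +y and one rise higher in +z, directly behind and above the previous step with no overlap.


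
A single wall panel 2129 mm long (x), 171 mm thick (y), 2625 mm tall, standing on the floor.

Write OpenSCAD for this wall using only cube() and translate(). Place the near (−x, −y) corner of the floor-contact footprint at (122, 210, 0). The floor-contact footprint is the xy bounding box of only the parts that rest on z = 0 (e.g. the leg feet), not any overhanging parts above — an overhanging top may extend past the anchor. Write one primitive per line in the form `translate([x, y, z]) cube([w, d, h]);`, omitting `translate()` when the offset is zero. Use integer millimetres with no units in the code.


translate([122, 210, 0]) cube([2129, 171, 2625]);


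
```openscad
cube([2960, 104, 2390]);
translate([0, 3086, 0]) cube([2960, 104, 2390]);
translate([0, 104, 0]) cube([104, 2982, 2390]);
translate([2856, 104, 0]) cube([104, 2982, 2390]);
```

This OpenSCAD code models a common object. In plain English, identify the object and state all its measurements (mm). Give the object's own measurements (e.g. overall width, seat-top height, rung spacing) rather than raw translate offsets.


The wall frame of a small rectangular building: four walls, each 2390 mm tall and 104 mm thick, enclosing a footprint 2960 mm (x) by 3190 mm (y) outside-to-outside, with no floor or roof. The front and back walls (the −y and +y sides) span the full width; the two side walls fit between them.


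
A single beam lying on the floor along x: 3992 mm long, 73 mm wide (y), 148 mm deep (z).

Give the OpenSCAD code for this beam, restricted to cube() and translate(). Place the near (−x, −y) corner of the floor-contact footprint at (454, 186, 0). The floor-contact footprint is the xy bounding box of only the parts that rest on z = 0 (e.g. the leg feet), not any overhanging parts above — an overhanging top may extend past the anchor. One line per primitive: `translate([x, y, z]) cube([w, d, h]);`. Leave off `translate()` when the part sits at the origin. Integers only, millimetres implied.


translate([454, 186, 0]) cube([3992, 73, 148]);


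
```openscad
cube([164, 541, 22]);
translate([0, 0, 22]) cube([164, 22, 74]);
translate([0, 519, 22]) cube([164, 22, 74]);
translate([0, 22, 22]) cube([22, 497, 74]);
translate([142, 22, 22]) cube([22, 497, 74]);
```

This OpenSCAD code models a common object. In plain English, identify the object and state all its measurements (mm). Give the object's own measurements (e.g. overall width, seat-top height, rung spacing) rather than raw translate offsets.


An open-topped rectangular box: outside dimensions 164×541×96 mm, with a uniform wall and base thickness of 22 mm. The base is a full 164×541 slab on the floor; four walls sit on top of the base. The front and back walls (the −y and +y sides) span the full width; the two side walls fit between them.


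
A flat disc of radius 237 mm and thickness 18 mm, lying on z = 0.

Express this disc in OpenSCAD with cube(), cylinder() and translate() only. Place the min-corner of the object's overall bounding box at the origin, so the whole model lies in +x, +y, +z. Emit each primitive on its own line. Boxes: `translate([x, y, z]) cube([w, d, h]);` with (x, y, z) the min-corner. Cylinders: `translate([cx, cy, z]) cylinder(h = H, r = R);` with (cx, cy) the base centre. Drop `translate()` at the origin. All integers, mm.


translate([237, 237, 0]) cylinder(h = 18, r = 237);


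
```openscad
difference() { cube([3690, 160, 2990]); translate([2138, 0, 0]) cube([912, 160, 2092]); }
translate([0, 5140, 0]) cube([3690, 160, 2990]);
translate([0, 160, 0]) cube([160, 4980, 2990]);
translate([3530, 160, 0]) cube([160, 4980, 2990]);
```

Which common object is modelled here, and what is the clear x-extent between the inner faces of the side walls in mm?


A single room. The interior width is 3370 mm.

Four walls enclosing a rectangle with a door in the front wall — a room. Outside width 3690 minus two 160 mm walls gives 3370 mm.


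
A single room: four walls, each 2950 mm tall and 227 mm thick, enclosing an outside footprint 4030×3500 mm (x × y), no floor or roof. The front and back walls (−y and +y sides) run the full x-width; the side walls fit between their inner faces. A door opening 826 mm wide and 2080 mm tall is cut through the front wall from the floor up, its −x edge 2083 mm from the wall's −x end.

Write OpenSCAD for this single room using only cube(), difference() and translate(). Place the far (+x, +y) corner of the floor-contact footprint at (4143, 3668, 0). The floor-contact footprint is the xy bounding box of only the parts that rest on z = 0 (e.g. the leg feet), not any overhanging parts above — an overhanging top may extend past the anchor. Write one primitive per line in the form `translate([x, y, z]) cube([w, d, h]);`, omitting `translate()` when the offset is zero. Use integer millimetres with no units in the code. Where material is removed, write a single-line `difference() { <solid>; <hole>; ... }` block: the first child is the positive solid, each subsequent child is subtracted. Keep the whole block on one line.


difference() { translate([113, 168, 0]) cube([4030, 227, 2950]); translate([2196, 168, 0]) cube([826, 227, 2080]); }
translate([113, 3441, 0]) cube([4030, 227, 2950]);
translate([113, 395, 0]) cube([227, 3046, 2950]);
translate([3916, 395, 0]) cube([227, 3046, 2950]);


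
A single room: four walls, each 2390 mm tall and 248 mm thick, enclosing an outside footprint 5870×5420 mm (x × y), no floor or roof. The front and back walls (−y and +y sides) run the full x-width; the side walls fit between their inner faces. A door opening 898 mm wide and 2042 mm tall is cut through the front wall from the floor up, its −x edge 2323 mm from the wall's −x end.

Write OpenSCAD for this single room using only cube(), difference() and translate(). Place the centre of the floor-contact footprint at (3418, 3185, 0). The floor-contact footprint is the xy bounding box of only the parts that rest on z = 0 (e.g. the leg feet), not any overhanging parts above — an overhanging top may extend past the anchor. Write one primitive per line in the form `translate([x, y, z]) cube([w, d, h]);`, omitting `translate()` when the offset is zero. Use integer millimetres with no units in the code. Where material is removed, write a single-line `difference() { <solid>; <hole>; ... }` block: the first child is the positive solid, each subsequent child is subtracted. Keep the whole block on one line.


difference() { translate([483, 475, 0]) cube([5870, 248, 2390]); translate([2806, 475, 0]) cube([898, 248, 2042]); }
translate([483, 5647, 0]) cube([5870, 248, 2390]);
translate([483, 723, 0]) cube([248, 4924, 2390]);
translate([6105, 723, 0]) cube([248, 4924, 2390]);


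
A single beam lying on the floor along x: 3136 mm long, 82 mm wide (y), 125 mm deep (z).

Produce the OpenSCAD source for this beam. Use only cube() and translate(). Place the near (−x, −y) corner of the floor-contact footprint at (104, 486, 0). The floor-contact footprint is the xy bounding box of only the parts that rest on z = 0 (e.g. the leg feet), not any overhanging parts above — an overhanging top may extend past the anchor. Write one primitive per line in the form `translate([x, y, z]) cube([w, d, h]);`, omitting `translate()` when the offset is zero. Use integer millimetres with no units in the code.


translate([104, 486, 0]) cube([3136, 82, 125]);


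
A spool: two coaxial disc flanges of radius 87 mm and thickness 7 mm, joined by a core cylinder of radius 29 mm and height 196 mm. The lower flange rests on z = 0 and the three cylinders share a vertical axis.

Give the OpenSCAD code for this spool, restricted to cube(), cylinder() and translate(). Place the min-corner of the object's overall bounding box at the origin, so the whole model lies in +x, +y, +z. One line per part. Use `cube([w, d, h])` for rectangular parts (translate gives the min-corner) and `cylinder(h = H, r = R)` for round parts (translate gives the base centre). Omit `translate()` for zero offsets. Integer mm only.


translate([87, 87, 0]) cylinder(h = 7, r = 87);
translate([87, 87, 7]) cylinder(h = 196, r = 29);
translate([87, 87, 203]) cylinder(h = 7, r = 87);


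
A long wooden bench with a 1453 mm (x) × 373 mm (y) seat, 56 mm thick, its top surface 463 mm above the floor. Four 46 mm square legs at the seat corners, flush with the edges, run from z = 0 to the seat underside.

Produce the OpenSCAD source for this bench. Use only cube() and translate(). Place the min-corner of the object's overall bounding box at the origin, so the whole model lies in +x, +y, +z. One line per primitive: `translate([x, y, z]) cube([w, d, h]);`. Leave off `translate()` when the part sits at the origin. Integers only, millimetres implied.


translate([0, 0, 407]) cube([1453, 373, 56]);
cube([46, 46, 407]);
translate([0, 327, 0]) cube([46, 46, 407]);
translate([1407, 0, 0]) cube([46, 46, 407]);
translate([1407, 327, 0]) cube([46, 46, 407]);


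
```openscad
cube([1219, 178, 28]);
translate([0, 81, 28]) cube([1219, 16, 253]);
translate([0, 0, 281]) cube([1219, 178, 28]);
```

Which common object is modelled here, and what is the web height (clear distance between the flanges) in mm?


An I-beam. The web height is 253 mm.

Two wide flanges with a thin centred web — an I-beam. Overall 309 mm minus two 28 mm flanges gives a web of 309 − 2·28 = 253 mm.


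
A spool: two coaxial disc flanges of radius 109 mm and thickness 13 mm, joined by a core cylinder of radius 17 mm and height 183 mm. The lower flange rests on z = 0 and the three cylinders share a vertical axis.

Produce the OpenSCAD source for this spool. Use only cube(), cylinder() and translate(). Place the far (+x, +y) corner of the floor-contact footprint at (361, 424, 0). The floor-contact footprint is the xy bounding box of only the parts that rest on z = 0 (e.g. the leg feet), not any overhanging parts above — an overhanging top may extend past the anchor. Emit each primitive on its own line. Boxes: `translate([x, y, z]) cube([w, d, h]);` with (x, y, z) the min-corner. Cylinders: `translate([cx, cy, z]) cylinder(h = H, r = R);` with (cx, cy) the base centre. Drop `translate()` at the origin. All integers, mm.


translate([252, 315, 0]) cylinder(h = 13, r = 109);
translate([252, 315, 13]) cylinder(h = 183, r = 17);
translate([252, 315, 196]) cylinder(h = 13, r = 109);


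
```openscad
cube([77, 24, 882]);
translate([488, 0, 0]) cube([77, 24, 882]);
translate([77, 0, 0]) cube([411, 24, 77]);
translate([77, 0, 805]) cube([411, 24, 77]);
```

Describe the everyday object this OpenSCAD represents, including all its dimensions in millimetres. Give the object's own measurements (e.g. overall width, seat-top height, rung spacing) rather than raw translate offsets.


A rectangular picture frame lying in the x–z plane (depth along y). The opening is 411 mm wide (x) by 728 mm tall (z), surrounded by a border 77 mm wide on all four sides. The frame is 24 mm deep and is made of two full-height vertical stiles with two horizontal rails fitted between them.


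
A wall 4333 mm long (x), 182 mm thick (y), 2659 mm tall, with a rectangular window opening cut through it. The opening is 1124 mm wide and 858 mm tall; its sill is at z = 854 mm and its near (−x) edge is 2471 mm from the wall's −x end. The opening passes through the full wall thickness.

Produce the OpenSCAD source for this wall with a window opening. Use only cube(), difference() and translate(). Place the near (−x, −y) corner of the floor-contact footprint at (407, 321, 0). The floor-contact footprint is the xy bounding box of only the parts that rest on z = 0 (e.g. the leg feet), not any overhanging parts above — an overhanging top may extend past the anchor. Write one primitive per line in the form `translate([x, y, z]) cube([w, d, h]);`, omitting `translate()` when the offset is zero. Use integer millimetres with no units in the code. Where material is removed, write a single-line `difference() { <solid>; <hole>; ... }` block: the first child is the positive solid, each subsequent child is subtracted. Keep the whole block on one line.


difference() { translate([407, 321, 0]) cube([4333, 182, 2659]); translate([2878, 321, 854]) cube([1124, 182, 858]); }


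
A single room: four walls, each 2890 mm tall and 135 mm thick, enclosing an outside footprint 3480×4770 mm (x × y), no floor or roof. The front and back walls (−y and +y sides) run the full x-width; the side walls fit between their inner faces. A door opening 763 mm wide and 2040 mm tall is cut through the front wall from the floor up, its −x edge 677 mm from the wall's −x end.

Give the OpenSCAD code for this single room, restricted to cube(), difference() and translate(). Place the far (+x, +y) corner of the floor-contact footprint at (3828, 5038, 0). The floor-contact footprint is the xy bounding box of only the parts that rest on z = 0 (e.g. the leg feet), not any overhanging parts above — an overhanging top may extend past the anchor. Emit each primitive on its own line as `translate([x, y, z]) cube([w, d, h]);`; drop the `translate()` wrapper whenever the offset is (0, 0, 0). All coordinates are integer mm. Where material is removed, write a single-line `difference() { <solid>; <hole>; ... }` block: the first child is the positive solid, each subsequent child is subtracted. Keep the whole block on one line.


difference() { translate([348, 268, 0]) cube([3480, 135, 2890]); translate([1025, 268, 0]) cube([763, 135, 2040]); }
translate([348, 4903, 0]) cube([3480, 135, 2890]);
translate([348, 403, 0]) cube([135, 4500, 2890]);
translate([3693, 403, 0]) cube([135, 4500, 2890]);


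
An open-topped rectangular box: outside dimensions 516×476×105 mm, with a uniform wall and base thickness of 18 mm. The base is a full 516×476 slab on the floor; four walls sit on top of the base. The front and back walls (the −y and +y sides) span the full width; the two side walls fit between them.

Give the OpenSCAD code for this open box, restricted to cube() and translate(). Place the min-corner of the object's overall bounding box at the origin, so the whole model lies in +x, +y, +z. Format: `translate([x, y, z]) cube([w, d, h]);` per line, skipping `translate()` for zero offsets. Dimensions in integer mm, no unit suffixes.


cube([516, 476, 18]);
translate([0, 0, 18]) cube([516, 18, 87]);
translate([0, 458, 18]) cube([516, 18, 87]);
translate([0, 18, 18]) cube([18, 440, 87]);
translate([498, 18, 18]) cube([18, 440, 87]);


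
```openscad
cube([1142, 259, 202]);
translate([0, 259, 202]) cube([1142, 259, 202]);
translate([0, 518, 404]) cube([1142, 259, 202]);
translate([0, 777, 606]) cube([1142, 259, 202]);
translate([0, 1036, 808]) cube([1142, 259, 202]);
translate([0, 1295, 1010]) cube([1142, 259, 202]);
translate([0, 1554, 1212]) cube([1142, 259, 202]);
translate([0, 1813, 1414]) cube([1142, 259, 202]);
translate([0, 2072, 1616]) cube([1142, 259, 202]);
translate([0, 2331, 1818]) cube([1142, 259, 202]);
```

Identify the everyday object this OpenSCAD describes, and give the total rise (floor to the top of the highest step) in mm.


A staircase. The total rise is 2020 mm.

10 identical blocks, each offset up and back from the previous — a staircase. Each step is 202 mm tall and there are 10 of them, so the total rise is 10 × 202 = 2020 mm.


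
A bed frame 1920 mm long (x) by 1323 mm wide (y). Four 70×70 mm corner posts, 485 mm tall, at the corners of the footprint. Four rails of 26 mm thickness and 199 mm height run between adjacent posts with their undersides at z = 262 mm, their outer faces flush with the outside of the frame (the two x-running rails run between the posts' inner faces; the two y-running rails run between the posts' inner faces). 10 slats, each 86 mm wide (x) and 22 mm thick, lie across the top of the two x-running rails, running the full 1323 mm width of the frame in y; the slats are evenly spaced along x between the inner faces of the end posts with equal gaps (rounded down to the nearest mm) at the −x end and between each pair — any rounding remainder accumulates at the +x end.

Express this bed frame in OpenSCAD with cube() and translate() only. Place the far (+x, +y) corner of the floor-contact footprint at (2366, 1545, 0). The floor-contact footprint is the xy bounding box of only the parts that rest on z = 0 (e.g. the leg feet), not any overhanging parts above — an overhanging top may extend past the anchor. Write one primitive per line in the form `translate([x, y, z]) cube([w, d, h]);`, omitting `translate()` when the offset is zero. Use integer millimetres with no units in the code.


translate([446, 222, 0]) cube([70, 70, 485]);
translate([446, 1475, 0]) cube([70, 70, 485]);
translate([2296, 222, 0]) cube([70, 70, 485]);
translate([2296, 1475, 0]) cube([70, 70, 485]);
translate([516, 222, 262]) cube([1780, 26, 199]);
translate([516, 1519, 262]) cube([1780, 26, 199]);
translate([446, 292, 262]) cube([26, 1183, 199]);
translate([2340, 292, 262]) cube([26, 1183, 199]);
translate([599, 222, 461]) cube([86, 1323, 22]);
translate([768, 222, 461]) cube([86, 1323, 22]);
translate([937, 222, 461]) cube([86, 1323, 22]);
translate([1106, 222, 461]) cube([86, 1323, 22]);
translate([1275, 222, 461]) cube([86, 1323, 22]);
translate([1444, 222, 461]) cube([86, 1323, 22]);
translate([1613, 222, 461]) cube([86, 1323, 22]);
translate([1782, 222, 461]) cube([86, 1323, 22]);
translate([1951, 222, 461]) cube([86, 1323, 22]);
translate([2120, 222, 461]) cube([86, 1323, 22]);


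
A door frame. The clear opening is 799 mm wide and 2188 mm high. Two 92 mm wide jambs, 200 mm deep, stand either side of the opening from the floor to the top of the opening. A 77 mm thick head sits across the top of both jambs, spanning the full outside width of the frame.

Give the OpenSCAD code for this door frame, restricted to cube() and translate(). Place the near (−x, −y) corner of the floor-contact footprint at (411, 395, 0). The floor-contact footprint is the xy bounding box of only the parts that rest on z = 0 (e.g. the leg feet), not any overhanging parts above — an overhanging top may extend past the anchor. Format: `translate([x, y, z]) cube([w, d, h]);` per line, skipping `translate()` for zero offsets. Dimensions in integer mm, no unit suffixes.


translate([411, 395, 0]) cube([92, 200, 2188]);
translate([1302, 395, 0]) cube([92, 200, 2188]);
translate([411, 395, 2188]) cube([983, 200, 77]);


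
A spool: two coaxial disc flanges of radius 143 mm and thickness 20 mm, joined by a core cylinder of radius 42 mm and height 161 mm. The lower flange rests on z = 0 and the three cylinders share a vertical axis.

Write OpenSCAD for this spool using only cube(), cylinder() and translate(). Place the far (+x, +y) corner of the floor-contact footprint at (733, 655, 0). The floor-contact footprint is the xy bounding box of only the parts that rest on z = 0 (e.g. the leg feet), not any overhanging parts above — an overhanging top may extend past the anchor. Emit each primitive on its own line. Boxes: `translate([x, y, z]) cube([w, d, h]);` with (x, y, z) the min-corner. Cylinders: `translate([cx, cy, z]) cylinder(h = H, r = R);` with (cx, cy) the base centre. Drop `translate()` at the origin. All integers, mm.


translate([590, 512, 0]) cylinder(h = 20, r = 143);
translate([590, 512, 20]) cylinder(h = 161, r = 42);
translate([590, 512, 181]) cylinder(h = 20, r = 143);


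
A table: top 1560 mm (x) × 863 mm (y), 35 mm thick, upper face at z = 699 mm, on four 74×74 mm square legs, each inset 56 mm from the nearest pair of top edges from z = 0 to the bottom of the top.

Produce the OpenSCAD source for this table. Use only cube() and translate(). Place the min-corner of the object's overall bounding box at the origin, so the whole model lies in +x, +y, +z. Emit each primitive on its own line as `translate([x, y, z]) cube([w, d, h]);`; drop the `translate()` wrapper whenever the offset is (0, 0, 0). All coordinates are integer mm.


translate([0, 0, 664]) cube([1560, 863, 35]);
translate([56, 56, 0]) cube([74, 74, 664]);
translate([1430, 56, 0]) cube([74, 74, 664]);
translate([56, 733, 0]) cube([74, 74, 664]);
translate([1430, 733, 0]) cube([74, 74, 664]);


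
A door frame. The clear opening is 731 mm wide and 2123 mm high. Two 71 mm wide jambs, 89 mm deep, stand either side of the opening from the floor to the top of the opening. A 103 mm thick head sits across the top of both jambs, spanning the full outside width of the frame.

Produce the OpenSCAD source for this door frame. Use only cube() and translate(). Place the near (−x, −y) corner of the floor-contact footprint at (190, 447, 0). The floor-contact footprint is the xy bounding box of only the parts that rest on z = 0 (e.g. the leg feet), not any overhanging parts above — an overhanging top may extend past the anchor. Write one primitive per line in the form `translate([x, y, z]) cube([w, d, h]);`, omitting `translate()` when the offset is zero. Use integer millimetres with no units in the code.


translate([190, 447, 0]) cube([71, 89, 2123]);
translate([992, 447, 0]) cube([71, 89, 2123]);
translate([190, 447, 2123]) cube([873, 89, 103]);


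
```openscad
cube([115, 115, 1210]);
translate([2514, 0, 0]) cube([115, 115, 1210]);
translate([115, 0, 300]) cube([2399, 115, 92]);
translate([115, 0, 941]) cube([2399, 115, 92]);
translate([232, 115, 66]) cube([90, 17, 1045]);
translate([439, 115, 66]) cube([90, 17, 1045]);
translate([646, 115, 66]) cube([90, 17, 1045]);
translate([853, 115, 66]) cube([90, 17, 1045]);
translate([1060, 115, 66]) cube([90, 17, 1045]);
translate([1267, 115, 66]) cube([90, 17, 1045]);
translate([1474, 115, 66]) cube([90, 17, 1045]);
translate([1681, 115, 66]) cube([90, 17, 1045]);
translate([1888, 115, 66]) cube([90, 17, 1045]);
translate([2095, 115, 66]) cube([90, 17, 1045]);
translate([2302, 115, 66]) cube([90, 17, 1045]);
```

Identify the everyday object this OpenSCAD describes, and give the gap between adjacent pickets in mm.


A fence section. The picket gap is 117 mm.

Two posts, two rails, 11 pickets — a fence section. Span 2399 mm holds 11 pickets of 90 mm with 12 equal gaps: ⌊(2399 − 11·90) / 12⌋ = 117 mm.


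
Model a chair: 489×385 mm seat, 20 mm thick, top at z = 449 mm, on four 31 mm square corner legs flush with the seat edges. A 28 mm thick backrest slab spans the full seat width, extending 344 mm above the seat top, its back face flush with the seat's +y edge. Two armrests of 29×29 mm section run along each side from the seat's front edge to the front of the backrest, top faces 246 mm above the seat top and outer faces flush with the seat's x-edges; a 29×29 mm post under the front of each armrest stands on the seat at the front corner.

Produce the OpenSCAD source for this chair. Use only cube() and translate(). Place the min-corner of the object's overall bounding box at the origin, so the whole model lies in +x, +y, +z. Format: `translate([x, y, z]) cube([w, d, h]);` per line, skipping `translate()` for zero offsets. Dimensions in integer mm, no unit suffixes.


// leg_h = 449 - 20 = 429
// arm post h = 246 - 29 = 217
translate([0, 0, 429]) cube([489, 385, 20]);
cube([31, 31, 429]);
translate([458, 0, 0]) cube([31, 31, 429]);
translate([0, 354, 0]) cube([31, 31, 429]);
translate([458, 354, 0]) cube([31, 31, 429]);
translate([0, 357, 449]) cube([489, 28, 344]);
translate([0, 0, 666]) cube([29, 357, 29]);
translate([460, 0, 666]) cube([29, 357, 29]);
translate([0, 0, 449]) cube([29, 29, 217]);
translate([460, 0, 449]) cube([29, 29, 217]);


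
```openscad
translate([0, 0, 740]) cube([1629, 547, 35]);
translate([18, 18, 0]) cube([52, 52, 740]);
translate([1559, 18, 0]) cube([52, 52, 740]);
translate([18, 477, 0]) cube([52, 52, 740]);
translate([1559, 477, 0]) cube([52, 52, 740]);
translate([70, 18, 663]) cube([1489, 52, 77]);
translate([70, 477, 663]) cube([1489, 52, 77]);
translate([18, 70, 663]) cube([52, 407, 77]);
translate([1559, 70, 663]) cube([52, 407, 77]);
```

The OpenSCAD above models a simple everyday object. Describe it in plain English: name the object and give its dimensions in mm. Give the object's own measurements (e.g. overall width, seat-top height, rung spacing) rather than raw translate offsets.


A table: top 1629 mm (x) × 547 mm (y), 35 mm thick, upper face at z = 775 mm, on four 52×52 mm square legs, each inset 18 mm from the nearest pair of top edges from z = 0 to the bottom of the top. Four apron rails, 52 mm thick and 77 mm tall, run between adjacent legs with their top edges flush with the underside of the top and their outer faces flush with the legs' outer faces.


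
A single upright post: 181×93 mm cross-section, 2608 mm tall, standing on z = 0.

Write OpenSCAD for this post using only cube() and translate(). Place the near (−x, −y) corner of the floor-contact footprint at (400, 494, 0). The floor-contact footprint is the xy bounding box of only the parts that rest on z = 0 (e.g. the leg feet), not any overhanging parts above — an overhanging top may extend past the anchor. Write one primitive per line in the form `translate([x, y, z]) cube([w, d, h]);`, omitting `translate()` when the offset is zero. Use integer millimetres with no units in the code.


translate([400, 494, 0]) cube([181, 93, 2608]);


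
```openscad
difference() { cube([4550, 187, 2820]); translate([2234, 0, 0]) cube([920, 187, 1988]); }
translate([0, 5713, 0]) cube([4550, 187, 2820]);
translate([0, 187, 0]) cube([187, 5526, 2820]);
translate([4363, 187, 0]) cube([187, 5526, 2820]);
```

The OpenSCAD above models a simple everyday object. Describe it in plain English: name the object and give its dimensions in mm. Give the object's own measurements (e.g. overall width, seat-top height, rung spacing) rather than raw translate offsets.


A single room: four walls, each 2820 mm tall and 187 mm thick, enclosing an outside footprint 4550×5900 mm (x × y), no floor or roof. The front and back walls (−y and +y sides) run the full x-width; the side walls fit between their inner faces. A door opening 920 mm wide and 1988 mm tall is cut through the front wall from the floor up, its −x edge 2234 mm from the wall's −x end.


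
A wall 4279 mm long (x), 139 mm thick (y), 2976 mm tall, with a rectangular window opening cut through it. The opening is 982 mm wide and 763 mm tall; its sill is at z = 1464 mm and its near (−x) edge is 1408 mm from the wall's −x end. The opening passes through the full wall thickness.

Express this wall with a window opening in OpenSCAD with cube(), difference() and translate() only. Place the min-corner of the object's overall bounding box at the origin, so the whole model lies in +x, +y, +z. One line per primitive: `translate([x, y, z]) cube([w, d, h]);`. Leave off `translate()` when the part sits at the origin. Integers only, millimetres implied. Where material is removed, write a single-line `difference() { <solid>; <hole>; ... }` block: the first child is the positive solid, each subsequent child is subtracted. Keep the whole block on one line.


difference() { cube([4279, 139, 2976]); translate([1408, 0, 1464]) cube([982, 139, 763]); }


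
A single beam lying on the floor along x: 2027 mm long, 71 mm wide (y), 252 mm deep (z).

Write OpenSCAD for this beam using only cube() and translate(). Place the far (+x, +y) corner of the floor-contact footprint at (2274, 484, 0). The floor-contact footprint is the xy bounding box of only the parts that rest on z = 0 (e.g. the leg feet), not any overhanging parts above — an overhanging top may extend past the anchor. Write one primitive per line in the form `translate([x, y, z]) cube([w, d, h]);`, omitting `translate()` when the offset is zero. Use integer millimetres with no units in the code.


translate([247, 413, 0]) cube([2027, 71, 252]);


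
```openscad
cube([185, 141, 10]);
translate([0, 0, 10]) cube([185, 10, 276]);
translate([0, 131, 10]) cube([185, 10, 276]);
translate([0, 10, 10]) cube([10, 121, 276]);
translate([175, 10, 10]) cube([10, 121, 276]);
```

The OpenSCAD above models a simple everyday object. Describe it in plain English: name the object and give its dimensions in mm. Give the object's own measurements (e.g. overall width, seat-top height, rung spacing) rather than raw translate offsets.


An open-topped rectangular box: outside dimensions 185×141×286 mm, with a uniform wall and base thickness of 10 mm. The base is a full 185×141 slab on the floor; four walls sit on top of the base. The front and back walls (the −y and +y sides) span the full width; the two side walls fit between them.


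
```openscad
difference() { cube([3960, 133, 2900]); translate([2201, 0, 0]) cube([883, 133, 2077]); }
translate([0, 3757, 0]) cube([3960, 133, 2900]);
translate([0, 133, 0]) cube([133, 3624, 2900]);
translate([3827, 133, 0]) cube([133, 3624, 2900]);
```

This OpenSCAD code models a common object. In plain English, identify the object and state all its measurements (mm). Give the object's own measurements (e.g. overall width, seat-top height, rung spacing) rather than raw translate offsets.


A single room: four walls, each 2900 mm tall and 133 mm thick, enclosing an outside footprint 3960×3890 mm (x × y), no floor or roof. The front and back walls (−y and +y sides) run the full x-width; the side walls fit between their inner faces. A door opening 883 mm wide and 2077 mm tall is cut through the front wall from the floor up, its −x edge 2201 mm from the wall's −x end.


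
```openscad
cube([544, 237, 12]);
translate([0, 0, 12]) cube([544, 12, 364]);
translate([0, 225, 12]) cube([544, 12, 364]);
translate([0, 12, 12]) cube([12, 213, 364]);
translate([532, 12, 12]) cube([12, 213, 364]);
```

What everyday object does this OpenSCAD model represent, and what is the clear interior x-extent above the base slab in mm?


An open box. The internal width is 520 mm.

A 544×237 base slab with four walls standing on it — an open box. The base is 544 mm wide and the walls are 12 mm thick, so the internal width is 544 − 2 × 12 = 520 mm.


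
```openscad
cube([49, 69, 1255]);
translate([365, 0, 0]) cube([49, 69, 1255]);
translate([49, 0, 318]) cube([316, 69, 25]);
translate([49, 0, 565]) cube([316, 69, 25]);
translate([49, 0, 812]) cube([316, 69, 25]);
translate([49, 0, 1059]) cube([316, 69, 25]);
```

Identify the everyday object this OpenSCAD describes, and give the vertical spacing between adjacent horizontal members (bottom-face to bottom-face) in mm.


A ladder. The rung spacing is 247 mm.

Two tall 49×69 posts with 4 short bars between them — a ladder. Adjacent rungs sit at z = 318 and z = 565, so the spacing is 565 − 318 = 247 mm.


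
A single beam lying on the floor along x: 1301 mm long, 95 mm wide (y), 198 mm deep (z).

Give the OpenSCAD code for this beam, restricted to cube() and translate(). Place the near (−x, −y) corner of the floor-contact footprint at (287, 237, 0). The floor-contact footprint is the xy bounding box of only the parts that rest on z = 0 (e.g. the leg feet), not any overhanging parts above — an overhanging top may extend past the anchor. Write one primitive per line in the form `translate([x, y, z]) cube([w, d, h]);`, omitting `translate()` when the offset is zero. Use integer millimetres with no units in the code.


translate([287, 237, 0]) cube([1301, 95, 198]);
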